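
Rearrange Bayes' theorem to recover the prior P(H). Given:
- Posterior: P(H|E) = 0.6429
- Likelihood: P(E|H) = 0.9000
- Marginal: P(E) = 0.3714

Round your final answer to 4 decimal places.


From Bayes' theorem: P(H|E) = P(E|H) × P(H) / P(E)

Rearranging for P(H):
P(H) = P(H|E) × P(E) / P(E|H)
     = 0.6429 × 0.3714 / 0.9000
     = 0.23877306 / 0.9000
     = 0.2653


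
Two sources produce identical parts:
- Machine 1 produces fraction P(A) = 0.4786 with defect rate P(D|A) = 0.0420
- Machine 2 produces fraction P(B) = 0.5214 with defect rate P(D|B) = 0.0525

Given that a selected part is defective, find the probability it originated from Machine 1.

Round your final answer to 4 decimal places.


Let A = from Machine 1, D = defective

Given:
- P(A) = 0.4786, P(B) = 0.5214
- P(D|A) = 0.0420, P(D|B) = 0.0525

Step 1: Find P(D)
P(D) = P(D|A)P(A) + P(D|B)P(B)
     = 0.0420 × 0.4786 + 0.0525 × 0.5214
     = 0.02010120 + 0.02737350
     = 0.04747470

Step 2: Apply Bayes' theorem
P(A|D) = P(D|A)P(A) / P(D)
       = 0.02010120 / 0.04747470
       = 0.4234


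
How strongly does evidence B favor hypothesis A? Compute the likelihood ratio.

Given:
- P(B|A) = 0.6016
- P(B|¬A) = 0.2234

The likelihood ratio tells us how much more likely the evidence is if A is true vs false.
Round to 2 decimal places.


Likelihood Ratio (LR) = P(B|A) / P(B|¬A)

LR = 0.6016 / 0.2234
   = 2.69

The evidence is 2.69 times more likely if A is true than if A is false.
Because LR exceeds 1, B is evidence for A.


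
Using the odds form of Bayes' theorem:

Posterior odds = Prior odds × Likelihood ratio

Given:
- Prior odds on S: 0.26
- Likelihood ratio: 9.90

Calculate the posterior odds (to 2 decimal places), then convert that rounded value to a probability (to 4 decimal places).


Step 1: Calculate posterior odds
Posterior odds = Prior odds × LR
               = 0.26 × 9.90
               = 2.57

Step 2: Convert to probability
P(S|E) = Posterior odds / (1 + Posterior odds)
       = 2.57 / (1 + 2.57)
       = 2.57 / 3.57
       = 0.7199

The evidence increased P(S) from 0.2063 to 0.7199.


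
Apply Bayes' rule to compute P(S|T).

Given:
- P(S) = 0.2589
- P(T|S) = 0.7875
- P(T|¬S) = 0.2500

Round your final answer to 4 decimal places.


Bayes' theorem: P(S|T) = P(T|S) × P(S) / P(T)

Step 1: Calculate P(T) using law of total probability
P(T) = P(T|S)P(S) + P(T|¬S)P(¬S)
     = 0.7875 × 0.2589 + 0.2500 × 0.7411
     = 0.20388375 + 0.18527500
     = 0.38915875

Step 2: Apply Bayes' theorem
P(S|T) = P(T|S) × P(S) / P(T)
       = 0.20388375 / 0.38915875
       = 0.5239


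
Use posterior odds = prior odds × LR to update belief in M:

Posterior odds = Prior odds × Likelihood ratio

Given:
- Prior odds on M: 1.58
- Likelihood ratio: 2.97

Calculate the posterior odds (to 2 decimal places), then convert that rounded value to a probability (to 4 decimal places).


Step 1: Calculate posterior odds
Posterior odds = Prior odds × LR
               = 1.58 × 2.97
               = 4.69

Step 2: Convert to probability
P(M|E) = Posterior odds / (1 + Posterior odds)
       = 4.69 / (1 + 4.69)
       = 4.69 / 5.69
       = 0.8243

The evidence increased P(M) from 0.6124 to 0.8243.


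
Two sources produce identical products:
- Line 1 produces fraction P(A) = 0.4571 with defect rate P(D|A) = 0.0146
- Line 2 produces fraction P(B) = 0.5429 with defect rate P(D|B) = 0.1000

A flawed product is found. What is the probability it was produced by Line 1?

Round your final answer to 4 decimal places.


Let A = from Line 1, D = flawed

Given:
- P(A) = 0.4571, P(B) = 0.5429
- P(D|A) = 0.0146, P(D|B) = 0.1000

Step 1: Find P(D)
P(D) = P(D|A)P(A) + P(D|B)P(B)
     = 0.0146 × 0.4571 + 0.1000 × 0.5429
     = 0.00667366 + 0.05429000
     = 0.06096366

Step 2: Apply Bayes' theorem
P(A|D) = P(D|A)P(A) / P(D)
       = 0.00667366 / 0.06096366
       = 0.1095


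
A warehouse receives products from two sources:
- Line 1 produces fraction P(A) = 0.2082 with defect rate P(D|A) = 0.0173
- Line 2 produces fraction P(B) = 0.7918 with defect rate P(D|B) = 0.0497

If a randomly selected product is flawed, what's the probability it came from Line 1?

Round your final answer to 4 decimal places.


Let A = from Line 1, D = flawed

Given:
- P(A) = 0.2082, P(B) = 0.7918
- P(D|A) = 0.0173, P(D|B) = 0.0497

Step 1: Find P(D)
P(D) = P(D|A)P(A) + P(D|B)P(B)
     = 0.0173 × 0.2082 + 0.0497 × 0.7918
     = 0.00360186 + 0.03935246
     = 0.04295432

Step 2: Apply Bayes' theorem
P(A|D) = P(D|A)P(A) / P(D)
       = 0.00360186 / 0.04295432
       = 0.0839


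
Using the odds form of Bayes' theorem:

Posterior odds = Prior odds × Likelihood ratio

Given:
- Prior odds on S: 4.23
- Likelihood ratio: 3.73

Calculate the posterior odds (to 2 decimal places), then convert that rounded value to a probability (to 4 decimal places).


Step 1: Calculate posterior odds
Posterior odds = Prior odds × LR
               = 4.23 × 3.73
               = 15.78

Step 2: Convert to probability
P(S|E) = Posterior odds / (1 + Posterior odds)
       = 15.78 / (1 + 15.78)
       = 15.78 / 16.78
       = 0.9404

The evidence increased P(S) from 0.8088 to 0.9404.


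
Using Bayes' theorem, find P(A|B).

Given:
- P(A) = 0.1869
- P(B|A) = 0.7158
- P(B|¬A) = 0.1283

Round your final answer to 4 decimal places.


Bayes' theorem: P(A|B) = P(B|A) × P(A) / P(B)

Step 1: Calculate P(B) using law of total probability
P(B) = P(B|A)P(A) + P(B|¬A)P(¬A)
     = 0.7158 × 0.1869 + 0.1283 × 0.8131
     = 0.13378302 + 0.10432073
     = 0.23810375

Step 2: Apply Bayes' theorem
P(A|B) = P(B|A) × P(A) / P(B)
       = 0.13378302 / 0.23810375
       = 0.5619


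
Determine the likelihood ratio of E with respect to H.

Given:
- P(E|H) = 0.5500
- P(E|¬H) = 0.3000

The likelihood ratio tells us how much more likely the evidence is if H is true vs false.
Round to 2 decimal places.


Likelihood Ratio (LR) = P(E|H) / P(E|¬H)

LR = 0.5500 / 0.3000
   = 1.83

The evidence is 1.83 times more likely if H is true than if H is false.
LR > 1, so observing E raises the odds in favor of H.


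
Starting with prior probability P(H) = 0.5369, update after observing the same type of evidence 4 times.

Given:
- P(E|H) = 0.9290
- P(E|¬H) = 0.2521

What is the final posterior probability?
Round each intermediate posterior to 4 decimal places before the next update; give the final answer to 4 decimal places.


Sequential Bayesian updating:

Initial prior: P(H) = 0.5369

Update 1:
  P(E) = 0.9290 × 0.5369 + 0.2521 × 0.4631 = 0.49878010 + 0.11674751 = 0.61552761
  P(H|E) = 0.49878010 / 0.61552761 = 0.8103

Update 2:
  P(E) = 0.9290 × 0.8103 + 0.2521 × 0.1897 = 0.75276870 + 0.04782337 = 0.80059207
  P(H|E) = 0.75276870 / 0.80059207 = 0.9403

Update 3:
  P(E) = 0.9290 × 0.9403 + 0.2521 × 0.0597 = 0.87353870 + 0.01505037 = 0.88858907
  P(H|E) = 0.87353870 / 0.88858907 = 0.9831

Update 4:
  P(E) = 0.9290 × 0.9831 + 0.2521 × 0.0169 = 0.91329990 + 0.00426049 = 0.91756039
  P(H|E) = 0.91329990 / 0.91756039 = 0.9954

Final posterior: 0.9954


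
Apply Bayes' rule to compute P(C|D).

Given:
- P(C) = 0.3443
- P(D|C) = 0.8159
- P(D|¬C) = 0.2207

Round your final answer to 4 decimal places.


Bayes' theorem: P(C|D) = P(D|C) × P(C) / P(D)

Step 1: Calculate P(D) using law of total probability
P(D) = P(D|C)P(C) + P(D|¬C)P(¬C)
     = 0.8159 × 0.3443 + 0.2207 × 0.6557
     = 0.28091437 + 0.14471299
     = 0.42562736

Step 2: Apply Bayes' theorem
P(C|D) = P(D|C) × P(C) / P(D)
       = 0.28091437 / 0.42562736
       = 0.6600


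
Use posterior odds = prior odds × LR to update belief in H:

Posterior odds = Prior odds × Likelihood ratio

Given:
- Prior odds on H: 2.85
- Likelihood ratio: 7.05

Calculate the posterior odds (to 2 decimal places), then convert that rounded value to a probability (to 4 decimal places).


Step 1: Calculate posterior odds
Posterior odds = Prior odds × LR
               = 2.85 × 7.05
               = 20.09

Step 2: Convert to probability
P(H|E) = Posterior odds / (1 + Posterior odds)
       = 20.09 / (1 + 20.09)
       = 20.09 / 21.09
       = 0.9526

The evidence increased P(H) from 0.7403 to 0.9526.


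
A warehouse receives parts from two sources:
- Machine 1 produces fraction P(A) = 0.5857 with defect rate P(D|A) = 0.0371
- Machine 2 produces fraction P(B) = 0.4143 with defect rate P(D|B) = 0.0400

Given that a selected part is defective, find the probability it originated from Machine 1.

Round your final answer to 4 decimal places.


Let A = from Machine 1, D = defective

Given:
- P(A) = 0.5857, P(B) = 0.4143
- P(D|A) = 0.0371, P(D|B) = 0.0400

Step 1: Find P(D)
P(D) = P(D|A)P(A) + P(D|B)P(B)
     = 0.0371 × 0.5857 + 0.0400 × 0.4143
     = 0.02172947 + 0.01657200
     = 0.03830147

Step 2: Apply Bayes' theorem
P(A|D) = P(D|A)P(A) / P(D)
       = 0.02172947 / 0.03830147
       = 0.5673


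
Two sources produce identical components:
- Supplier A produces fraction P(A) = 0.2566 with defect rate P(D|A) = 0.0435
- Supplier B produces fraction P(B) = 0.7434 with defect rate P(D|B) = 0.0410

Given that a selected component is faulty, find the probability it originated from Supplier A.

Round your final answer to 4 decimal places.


Let A = from Supplier A, D = faulty

Given:
- P(A) = 0.2566, P(B) = 0.7434
- P(D|A) = 0.0435, P(D|B) = 0.0410

Step 1: Find P(D)
P(D) = P(D|A)P(A) + P(D|B)P(B)
     = 0.0435 × 0.2566 + 0.0410 × 0.7434
     = 0.01116210 + 0.03047940
     = 0.04164150

Step 2: Apply Bayes' theorem
P(A|D) = P(D|A)P(A) / P(D)
       = 0.01116210 / 0.04164150
       = 0.2681


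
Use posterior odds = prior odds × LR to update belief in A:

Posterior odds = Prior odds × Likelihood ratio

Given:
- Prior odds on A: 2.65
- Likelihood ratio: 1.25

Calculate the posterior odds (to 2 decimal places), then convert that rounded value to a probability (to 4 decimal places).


Step 1: Calculate posterior odds
Posterior odds = Prior odds × LR
               = 2.65 × 1.25
               = 3.31

Step 2: Convert to probability
P(A|E) = Posterior odds / (1 + Posterior odds)
       = 3.31 / (1 + 3.31)
       = 3.31 / 4.31
       = 0.7680

The evidence increased P(A) from 0.7260 to 0.7680.


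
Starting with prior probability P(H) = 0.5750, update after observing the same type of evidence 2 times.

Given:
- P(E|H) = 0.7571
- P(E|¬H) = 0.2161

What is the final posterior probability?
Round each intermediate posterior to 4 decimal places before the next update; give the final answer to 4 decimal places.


Sequential Bayesian updating:

Initial prior: P(H) = 0.5750

Update 1:
  P(E) = 0.7571 × 0.5750 + 0.2161 × 0.4250 = 0.43533250 + 0.09184250 = 0.52717500
  P(H|E) = 0.43533250 / 0.52717500 = 0.8258

Update 2:
  P(E) = 0.7571 × 0.8258 + 0.2161 × 0.1742 = 0.62521318 + 0.03764462 = 0.66285780
  P(H|E) = 0.62521318 / 0.66285780 = 0.9432

Final posterior: 0.9432


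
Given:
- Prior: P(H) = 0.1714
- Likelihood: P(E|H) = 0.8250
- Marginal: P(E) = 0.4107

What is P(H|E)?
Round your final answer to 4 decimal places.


Using Bayes' theorem:

P(H|E) = P(E|H) × P(H) / P(E)
       = 0.8250 × 0.1714 / 0.4107
       = 0.14140500 / 0.4107
       = 0.3443

The evidence strengthens our belief in H.
Prior: 0.1714 → Posterior: 0.3443


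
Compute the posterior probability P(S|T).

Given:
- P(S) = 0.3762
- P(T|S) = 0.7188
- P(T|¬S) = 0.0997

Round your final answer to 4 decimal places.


Bayes' theorem: P(S|T) = P(T|S) × P(S) / P(T)

Step 1: Calculate P(T) using law of total probability
P(T) = P(T|S)P(S) + P(T|¬S)P(¬S)
     = 0.7188 × 0.3762 + 0.0997 × 0.6238
     = 0.27041256 + 0.06219286
     = 0.33260542

Step 2: Apply Bayes' theorem
P(S|T) = P(T|S) × P(S) / P(T)
       = 0.27041256 / 0.33260542
       = 0.8130


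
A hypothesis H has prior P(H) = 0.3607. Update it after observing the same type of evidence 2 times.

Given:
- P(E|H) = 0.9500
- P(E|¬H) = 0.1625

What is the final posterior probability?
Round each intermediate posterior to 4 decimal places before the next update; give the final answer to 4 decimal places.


Sequential Bayesian updating:

Initial prior: P(H) = 0.3607

Update 1:
  P(E) = 0.9500 × 0.3607 + 0.1625 × 0.6393 = 0.34266500 + 0.10388625 = 0.44655125
  P(H|E) = 0.34266500 / 0.44655125 = 0.7674

Update 2:
  P(E) = 0.9500 × 0.7674 + 0.1625 × 0.2326 = 0.72903000 + 0.03779750 = 0.76682750
  P(H|E) = 0.72903000 / 0.76682750 = 0.9507

Final posterior: 0.9507


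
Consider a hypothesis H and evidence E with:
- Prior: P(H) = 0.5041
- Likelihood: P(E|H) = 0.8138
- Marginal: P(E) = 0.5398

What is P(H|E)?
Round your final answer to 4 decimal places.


Using Bayes' theorem:

P(H|E) = P(E|H) × P(H) / P(E)
       = 0.8138 × 0.5041 / 0.5398
       = 0.41023658 / 0.5398
       = 0.7600

The evidence strengthens our belief in H.
Prior: 0.5041 → Posterior: 0.7600


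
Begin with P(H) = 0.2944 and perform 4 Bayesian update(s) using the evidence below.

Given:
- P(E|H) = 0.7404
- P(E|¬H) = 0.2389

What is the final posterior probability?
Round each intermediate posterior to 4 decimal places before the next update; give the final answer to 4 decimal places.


Sequential Bayesian updating:

Initial prior: P(H) = 0.2944

Update 1:
  P(E) = 0.7404 × 0.2944 + 0.2389 × 0.7056 = 0.21797376 + 0.16856784 = 0.38654160
  P(H|E) = 0.21797376 / 0.38654160 = 0.5639

Update 2:
  P(E) = 0.7404 × 0.5639 + 0.2389 × 0.4361 = 0.41751156 + 0.10418429 = 0.52169585
  P(H|E) = 0.41751156 / 0.52169585 = 0.8003

Update 3:
  P(E) = 0.7404 × 0.8003 + 0.2389 × 0.1997 = 0.59254212 + 0.04770833 = 0.64025045
  P(H|E) = 0.59254212 / 0.64025045 = 0.9255

Update 4:
  P(E) = 0.7404 × 0.9255 + 0.2389 × 0.0745 = 0.68524020 + 0.01779805 = 0.70303825
  P(H|E) = 0.68524020 / 0.70303825 = 0.9747

Final posterior: 0.9747


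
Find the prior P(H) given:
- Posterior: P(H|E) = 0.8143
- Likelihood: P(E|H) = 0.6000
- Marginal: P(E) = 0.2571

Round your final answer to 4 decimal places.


From Bayes' theorem: P(H|E) = P(E|H) × P(H) / P(E)

Rearranging for P(H):
P(H) = P(H|E) × P(E) / P(E|H)
     = 0.8143 × 0.2571 / 0.6000
     = 0.20935653 / 0.6000
     = 0.3489


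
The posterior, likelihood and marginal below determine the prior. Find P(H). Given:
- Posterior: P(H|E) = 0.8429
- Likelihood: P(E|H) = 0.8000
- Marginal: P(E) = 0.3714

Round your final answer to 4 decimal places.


From Bayes' theorem: P(H|E) = P(E|H) × P(H) / P(E)

Rearranging for P(H):
P(H) = P(H|E) × P(E) / P(E|H)
     = 0.8429 × 0.3714 / 0.8000
     = 0.31305306 / 0.8000
     = 0.3913


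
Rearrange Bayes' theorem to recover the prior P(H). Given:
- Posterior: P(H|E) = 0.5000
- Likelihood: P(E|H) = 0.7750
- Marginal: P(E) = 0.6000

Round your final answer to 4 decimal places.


From Bayes' theorem: P(H|E) = P(E|H) × P(H) / P(E)

Rearranging for P(H):
P(H) = P(H|E) × P(E) / P(E|H)
     = 0.5000 × 0.6000 / 0.7750
     = 0.30000000 / 0.7750
     = 0.3871


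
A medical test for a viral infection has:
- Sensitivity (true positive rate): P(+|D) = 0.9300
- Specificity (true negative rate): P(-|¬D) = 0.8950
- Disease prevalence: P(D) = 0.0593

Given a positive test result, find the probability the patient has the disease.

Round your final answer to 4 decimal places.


Let D = has disease, + = positive test

Given:
- P(D) = 0.0593 (prevalence)
- P(+|D) = 0.9300 (sensitivity)
- P(-|¬D) = 0.8950 (specificity)
- P(+|¬D) = 0.1050 (false positive rate = 1 - specificity)

Step 1: Find P(+)
P(+) = P(+|D)P(D) + P(+|¬D)P(¬D)
     = 0.9300 × 0.0593 + 0.1050 × 0.9407
     = 0.05514900 + 0.09877350
     = 0.15392250

Step 2: Apply Bayes' theorem for P(D|+)
P(D|+) = P(+|D)P(D) / P(+)
       = 0.05514900 / 0.15392250
       = 0.3583


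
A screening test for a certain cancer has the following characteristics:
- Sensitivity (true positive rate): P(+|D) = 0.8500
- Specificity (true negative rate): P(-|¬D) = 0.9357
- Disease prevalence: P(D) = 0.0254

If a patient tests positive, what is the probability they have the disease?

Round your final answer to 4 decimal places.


Let D = has disease, + = positive test

Given:
- P(D) = 0.0254 (prevalence)
- P(+|D) = 0.8500 (sensitivity)
- P(-|¬D) = 0.9357 (specificity)
- P(+|¬D) = 0.0643 (false positive rate = 1 - specificity)

Step 1: Find P(+)
P(+) = P(+|D)P(D) + P(+|¬D)P(¬D)
     = 0.8500 × 0.0254 + 0.0643 × 0.9746
     = 0.02159000 + 0.06266678
     = 0.08425678

Step 2: Apply Bayes' theorem for P(D|+)
P(D|+) = P(+|D)P(D) / P(+)
       = 0.02159000 / 0.08425678
       = 0.2562


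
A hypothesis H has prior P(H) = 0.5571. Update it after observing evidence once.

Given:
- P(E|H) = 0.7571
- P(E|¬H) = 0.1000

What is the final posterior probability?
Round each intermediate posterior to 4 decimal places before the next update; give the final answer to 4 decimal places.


Sequential Bayesian updating:

Initial prior: P(H) = 0.5571

Update 1:
  P(E) = 0.7571 × 0.5571 + 0.1000 × 0.4429 = 0.42178041 + 0.04429000 = 0.46607041
  P(H|E) = 0.42178041 / 0.46607041 = 0.9050

Final posterior: 0.9050


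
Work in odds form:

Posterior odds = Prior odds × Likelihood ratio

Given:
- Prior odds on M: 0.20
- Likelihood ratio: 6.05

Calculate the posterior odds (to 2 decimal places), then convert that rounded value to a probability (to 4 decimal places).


Step 1: Calculate posterior odds
Posterior odds = Prior odds × LR
               = 0.20 × 6.05
               = 1.21

Step 2: Convert to probability
P(M|E) = Posterior odds / (1 + Posterior odds)
       = 1.21 / (1 + 1.21)
       = 1.21 / 2.21
       = 0.5475

The evidence increased P(M) from 0.1667 to 0.5475.


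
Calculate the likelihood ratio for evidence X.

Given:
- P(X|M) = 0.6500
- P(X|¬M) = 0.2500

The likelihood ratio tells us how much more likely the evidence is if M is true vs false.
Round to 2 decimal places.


Likelihood Ratio (LR) = P(X|M) / P(X|¬M)

LR = 0.6500 / 0.2500
   = 2.60

The evidence is 2.60 times more likely if M is true than if M is false.
Since LR > 1, the evidence supports M over ¬M.


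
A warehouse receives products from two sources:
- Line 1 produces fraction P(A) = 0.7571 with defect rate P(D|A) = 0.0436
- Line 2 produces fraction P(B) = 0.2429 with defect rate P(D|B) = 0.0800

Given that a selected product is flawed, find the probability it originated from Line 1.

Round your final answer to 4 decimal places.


Let A = from Line 1, D = flawed

Given:
- P(A) = 0.7571, P(B) = 0.2429
- P(D|A) = 0.0436, P(D|B) = 0.0800

Step 1: Find P(D)
P(D) = P(D|A)P(A) + P(D|B)P(B)
     = 0.0436 × 0.7571 + 0.0800 × 0.2429
     = 0.03300956 + 0.01943200
     = 0.05244156

Step 2: Apply Bayes' theorem
P(A|D) = P(D|A)P(A) / P(D)
       = 0.03300956 / 0.05244156
       = 0.6295


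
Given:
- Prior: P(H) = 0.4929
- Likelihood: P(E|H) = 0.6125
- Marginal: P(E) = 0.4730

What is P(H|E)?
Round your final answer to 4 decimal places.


Using Bayes' theorem:

P(H|E) = P(E|H) × P(H) / P(E)
       = 0.6125 × 0.4929 / 0.4730
       = 0.30190125 / 0.4730
       = 0.6383

The evidence strengthens our belief in H.
Prior: 0.4929 → Posterior: 0.6383


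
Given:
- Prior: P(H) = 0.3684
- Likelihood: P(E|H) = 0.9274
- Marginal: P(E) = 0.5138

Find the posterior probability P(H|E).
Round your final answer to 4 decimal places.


Using Bayes' theorem:

P(H|E) = P(E|H) × P(H) / P(E)
       = 0.9274 × 0.3684 / 0.5138
       = 0.34165416 / 0.5138
       = 0.6650

The evidence strengthens our belief in H.
Prior: 0.3684 → Posterior: 0.6650


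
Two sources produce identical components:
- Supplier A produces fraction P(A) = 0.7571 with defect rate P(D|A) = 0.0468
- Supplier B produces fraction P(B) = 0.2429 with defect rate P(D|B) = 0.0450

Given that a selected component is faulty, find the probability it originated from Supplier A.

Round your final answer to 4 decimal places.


Let A = from Supplier A, D = faulty

Given:
- P(A) = 0.7571, P(B) = 0.2429
- P(D|A) = 0.0468, P(D|B) = 0.0450

Step 1: Find P(D)
P(D) = P(D|A)P(A) + P(D|B)P(B)
     = 0.0468 × 0.7571 + 0.0450 × 0.2429
     = 0.03543228 + 0.01093050
     = 0.04636278

Step 2: Apply Bayes' theorem
P(A|D) = P(D|A)P(A) / P(D)
       = 0.03543228 / 0.04636278
       = 0.7642


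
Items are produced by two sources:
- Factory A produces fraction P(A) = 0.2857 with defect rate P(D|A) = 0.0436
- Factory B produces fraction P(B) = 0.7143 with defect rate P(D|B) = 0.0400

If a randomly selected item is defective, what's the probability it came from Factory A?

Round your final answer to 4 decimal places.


Let A = from Factory A, D = defective

Given:
- P(A) = 0.2857, P(B) = 0.7143
- P(D|A) = 0.0436, P(D|B) = 0.0400

Step 1: Find P(D)
P(D) = P(D|A)P(A) + P(D|B)P(B)
     = 0.0436 × 0.2857 + 0.0400 × 0.7143
     = 0.01245652 + 0.02857200
     = 0.04102852

Step 2: Apply Bayes' theorem
P(A|D) = P(D|A)P(A) / P(D)
       = 0.01245652 / 0.04102852
       = 0.3036


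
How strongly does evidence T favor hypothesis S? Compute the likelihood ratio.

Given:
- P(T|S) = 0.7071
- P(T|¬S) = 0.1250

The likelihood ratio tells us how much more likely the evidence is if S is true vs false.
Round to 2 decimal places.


Likelihood Ratio (LR) = P(T|S) / P(T|¬S)

LR = 0.7071 / 0.1250
   = 5.66

The evidence is 5.66 times more likely if S is true than if S is false.
LR > 1, so observing T raises the odds in favor of S.


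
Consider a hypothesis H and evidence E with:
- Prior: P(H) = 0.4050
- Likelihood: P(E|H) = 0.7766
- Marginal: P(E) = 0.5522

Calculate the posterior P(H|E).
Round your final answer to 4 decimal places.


Using Bayes' theorem:

P(H|E) = P(E|H) × P(H) / P(E)
       = 0.7766 × 0.4050 / 0.5522
       = 0.31452300 / 0.5522
       = 0.5696

The evidence strengthens our belief in H.
Prior: 0.4050 → Posterior: 0.5696


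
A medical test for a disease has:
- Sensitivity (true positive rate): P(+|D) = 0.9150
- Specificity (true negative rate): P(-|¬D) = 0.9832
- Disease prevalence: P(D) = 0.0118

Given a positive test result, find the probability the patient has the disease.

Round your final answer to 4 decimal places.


Let D = has disease, + = positive test

Given:
- P(D) = 0.0118 (prevalence)
- P(+|D) = 0.9150 (sensitivity)
- P(-|¬D) = 0.9832 (specificity)
- P(+|¬D) = 0.0168 (false positive rate = 1 - specificity)

Step 1: Find P(+)
P(+) = P(+|D)P(D) + P(+|¬D)P(¬D)
     = 0.9150 × 0.0118 + 0.0168 × 0.9882
     = 0.01079700 + 0.01660176
     = 0.02739876

Step 2: Apply Bayes' theorem for P(D|+)
P(D|+) = P(+|D)P(D) / P(+)
       = 0.01079700 / 0.02739876
       = 0.3941


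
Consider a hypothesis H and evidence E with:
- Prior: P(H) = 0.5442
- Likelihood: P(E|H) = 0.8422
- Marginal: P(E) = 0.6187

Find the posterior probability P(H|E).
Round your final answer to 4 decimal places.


Using Bayes' theorem:

P(H|E) = P(E|H) × P(H) / P(E)
       = 0.8422 × 0.5442 / 0.6187
       = 0.45832524 / 0.6187
       = 0.7408

The evidence strengthens our belief in H.
Prior: 0.5442 → Posterior: 0.7408


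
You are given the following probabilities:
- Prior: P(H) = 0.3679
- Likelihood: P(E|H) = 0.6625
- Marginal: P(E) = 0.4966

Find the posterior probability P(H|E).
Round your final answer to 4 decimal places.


Using Bayes' theorem:

P(H|E) = P(E|H) × P(H) / P(E)
       = 0.6625 × 0.3679 / 0.4966
       = 0.24373375 / 0.4966
       = 0.4908

The evidence strengthens our belief in H.
Prior: 0.3679 → Posterior: 0.4908


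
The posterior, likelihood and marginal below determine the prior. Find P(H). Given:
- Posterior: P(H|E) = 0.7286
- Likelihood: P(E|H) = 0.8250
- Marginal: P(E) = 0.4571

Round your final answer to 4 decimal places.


From Bayes' theorem: P(H|E) = P(E|H) × P(H) / P(E)

Rearranging for P(H):
P(H) = P(H|E) × P(E) / P(E|H)
     = 0.7286 × 0.4571 / 0.8250
     = 0.33304306 / 0.8250
     = 0.4037


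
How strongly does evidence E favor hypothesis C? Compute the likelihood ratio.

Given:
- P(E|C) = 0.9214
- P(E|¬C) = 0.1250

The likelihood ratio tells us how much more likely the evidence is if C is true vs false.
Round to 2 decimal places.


Likelihood Ratio (LR) = P(E|C) / P(E|¬C)

LR = 0.9214 / 0.1250
   = 7.37

The evidence is 7.37 times more likely if C is true than if C is false.
Because LR exceeds 1, E is evidence for C.


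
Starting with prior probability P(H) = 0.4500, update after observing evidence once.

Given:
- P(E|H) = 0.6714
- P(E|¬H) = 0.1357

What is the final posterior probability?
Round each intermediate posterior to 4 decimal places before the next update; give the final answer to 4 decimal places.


Sequential Bayesian updating:

Initial prior: P(H) = 0.4500

Update 1:
  P(E) = 0.6714 × 0.4500 + 0.1357 × 0.5500 = 0.30213000 + 0.07463500 = 0.37676500
  P(H|E) = 0.30213000 / 0.37676500 = 0.8019

Final posterior: 0.8019


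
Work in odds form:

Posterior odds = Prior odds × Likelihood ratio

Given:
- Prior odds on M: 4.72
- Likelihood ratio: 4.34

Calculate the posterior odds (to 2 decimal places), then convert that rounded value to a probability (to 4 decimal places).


Step 1: Calculate posterior odds
Posterior odds = Prior odds × LR
               = 4.72 × 4.34
               = 20.48

Step 2: Convert to probability
P(M|E) = Posterior odds / (1 + Posterior odds)
       = 20.48 / (1 + 20.48)
       = 20.48 / 21.48
       = 0.9534

The evidence increased P(M) from 0.8252 to 0.9534.


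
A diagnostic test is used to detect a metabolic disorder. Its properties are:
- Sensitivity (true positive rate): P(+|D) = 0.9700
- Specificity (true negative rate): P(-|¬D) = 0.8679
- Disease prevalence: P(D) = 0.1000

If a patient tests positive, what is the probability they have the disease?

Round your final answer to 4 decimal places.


Let D = has disease, + = positive test

Given:
- P(D) = 0.1000 (prevalence)
- P(+|D) = 0.9700 (sensitivity)
- P(-|¬D) = 0.8679 (specificity)
- P(+|¬D) = 0.1321 (false positive rate = 1 - specificity)

Step 1: Find P(+)
P(+) = P(+|D)P(D) + P(+|¬D)P(¬D)
     = 0.9700 × 0.1000 + 0.1321 × 0.9000
     = 0.09700000 + 0.11889000
     = 0.21589000

Step 2: Apply Bayes' theorem for P(D|+)
P(D|+) = P(+|D)P(D) / P(+)
       = 0.09700000 / 0.21589000
       = 0.4493


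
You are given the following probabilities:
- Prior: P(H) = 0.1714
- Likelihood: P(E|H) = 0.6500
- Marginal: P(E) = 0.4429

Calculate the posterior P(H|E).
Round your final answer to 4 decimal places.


Using Bayes' theorem:

P(H|E) = P(E|H) × P(H) / P(E)
       = 0.6500 × 0.1714 / 0.4429
       = 0.11141000 / 0.4429
       = 0.2515

The evidence strengthens our belief in H.
Prior: 0.1714 → Posterior: 0.2515


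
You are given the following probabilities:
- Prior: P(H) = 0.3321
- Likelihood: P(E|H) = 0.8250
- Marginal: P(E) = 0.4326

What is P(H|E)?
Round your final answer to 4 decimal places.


Using Bayes' theorem:

P(H|E) = P(E|H) × P(H) / P(E)
       = 0.8250 × 0.3321 / 0.4326
       = 0.27398250 / 0.4326
       = 0.6333

The evidence strengthens our belief in H.
Prior: 0.3321 → Posterior: 0.6333


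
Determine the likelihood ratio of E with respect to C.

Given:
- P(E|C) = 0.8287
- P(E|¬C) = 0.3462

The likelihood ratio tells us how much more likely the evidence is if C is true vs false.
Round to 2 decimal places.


Likelihood Ratio (LR) = P(E|C) / P(E|¬C)

LR = 0.8287 / 0.3462
   = 2.39

The evidence is 2.39 times more likely if C is true than if C is false.
Since LR > 1, the evidence supports C over ¬C.


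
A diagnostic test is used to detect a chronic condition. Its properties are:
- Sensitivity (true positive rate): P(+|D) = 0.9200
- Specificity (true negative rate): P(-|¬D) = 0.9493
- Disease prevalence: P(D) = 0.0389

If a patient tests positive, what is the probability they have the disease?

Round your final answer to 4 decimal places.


Let D = has disease, + = positive test

Given:
- P(D) = 0.0389 (prevalence)
- P(+|D) = 0.9200 (sensitivity)
- P(-|¬D) = 0.9493 (specificity)
- P(+|¬D) = 0.0507 (false positive rate = 1 - specificity)

Step 1: Find P(+)
P(+) = P(+|D)P(D) + P(+|¬D)P(¬D)
     = 0.9200 × 0.0389 + 0.0507 × 0.9611
     = 0.03578800 + 0.04872777
     = 0.08451577

Step 2: Apply Bayes' theorem for P(D|+)
P(D|+) = P(+|D)P(D) / P(+)
       = 0.03578800 / 0.08451577
       = 0.4234


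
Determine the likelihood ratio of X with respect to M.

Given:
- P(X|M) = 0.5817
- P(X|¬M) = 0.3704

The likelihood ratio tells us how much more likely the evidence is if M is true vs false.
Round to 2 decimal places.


Likelihood Ratio (LR) = P(X|M) / P(X|¬M)

LR = 0.5817 / 0.3704
   = 1.57

The evidence is 1.57 times more likely if M is true than if M is false.
Because LR exceeds 1, X is evidence for M.


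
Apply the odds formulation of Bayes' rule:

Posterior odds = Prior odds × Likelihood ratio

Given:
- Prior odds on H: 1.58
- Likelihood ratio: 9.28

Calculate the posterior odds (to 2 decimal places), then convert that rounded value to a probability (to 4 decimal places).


Step 1: Calculate posterior odds
Posterior odds = Prior odds × LR
               = 1.58 × 9.28
               = 14.66

Step 2: Convert to probability
P(H|E) = Posterior odds / (1 + Posterior odds)
       = 14.66 / (1 + 14.66)
       = 14.66 / 15.66
       = 0.9361

The evidence increased P(H) from 0.6124 to 0.9361.


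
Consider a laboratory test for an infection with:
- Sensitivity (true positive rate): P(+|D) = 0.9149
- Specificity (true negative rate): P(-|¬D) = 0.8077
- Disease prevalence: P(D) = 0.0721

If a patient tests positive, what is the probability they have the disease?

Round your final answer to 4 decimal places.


Let D = has disease, + = positive test

Given:
- P(D) = 0.0721 (prevalence)
- P(+|D) = 0.9149 (sensitivity)
- P(-|¬D) = 0.8077 (specificity)
- P(+|¬D) = 0.1923 (false positive rate = 1 - specificity)

Step 1: Find P(+)
P(+) = P(+|D)P(D) + P(+|¬D)P(¬D)
     = 0.9149 × 0.0721 + 0.1923 × 0.9279
     = 0.06596429 + 0.17843517
     = 0.24439946

Step 2: Apply Bayes' theorem for P(D|+)
P(D|+) = P(+|D)P(D) / P(+)
       = 0.06596429 / 0.24439946
       = 0.2699


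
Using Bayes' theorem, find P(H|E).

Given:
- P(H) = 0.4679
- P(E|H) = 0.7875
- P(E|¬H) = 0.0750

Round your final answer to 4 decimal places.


Bayes' theorem: P(H|E) = P(E|H) × P(H) / P(E)

Step 1: Calculate P(E) using law of total probability
P(E) = P(E|H)P(H) + P(E|¬H)P(¬H)
     = 0.7875 × 0.4679 + 0.0750 × 0.5321
     = 0.36847125 + 0.03990750
     = 0.40837875

Step 2: Apply Bayes' theorem
P(H|E) = P(E|H) × P(H) / P(E)
       = 0.36847125 / 0.40837875
       = 0.9023


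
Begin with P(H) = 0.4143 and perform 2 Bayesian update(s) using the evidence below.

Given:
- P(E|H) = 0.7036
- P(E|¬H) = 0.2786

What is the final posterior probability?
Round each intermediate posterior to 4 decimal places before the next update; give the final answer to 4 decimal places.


Sequential Bayesian updating:

Initial prior: P(H) = 0.4143

Update 1:
  P(E) = 0.7036 × 0.4143 + 0.2786 × 0.5857 = 0.29150148 + 0.16317602 = 0.45467750
  P(H|E) = 0.29150148 / 0.45467750 = 0.6411

Update 2:
  P(E) = 0.7036 × 0.6411 + 0.2786 × 0.3589 = 0.45107796 + 0.09998954 = 0.55106750
  P(H|E) = 0.45107796 / 0.55106750 = 0.8186

Final posterior: 0.8186


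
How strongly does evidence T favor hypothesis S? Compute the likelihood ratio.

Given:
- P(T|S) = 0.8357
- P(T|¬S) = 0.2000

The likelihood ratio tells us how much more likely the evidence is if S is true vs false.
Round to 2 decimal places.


Likelihood Ratio (LR) = P(T|S) / P(T|¬S)

LR = 0.8357 / 0.2000
   = 4.18

The evidence is 4.18 times more likely if S is true than if S is false.
Since LR > 1, the evidence supports S over ¬S.


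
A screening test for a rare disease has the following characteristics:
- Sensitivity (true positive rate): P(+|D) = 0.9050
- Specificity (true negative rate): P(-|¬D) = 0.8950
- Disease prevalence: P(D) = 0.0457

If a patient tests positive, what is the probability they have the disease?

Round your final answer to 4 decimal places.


Let D = has disease, + = positive test

Given:
- P(D) = 0.0457 (prevalence)
- P(+|D) = 0.9050 (sensitivity)
- P(-|¬D) = 0.8950 (specificity)
- P(+|¬D) = 0.1050 (false positive rate = 1 - specificity)

Step 1: Find P(+)
P(+) = P(+|D)P(D) + P(+|¬D)P(¬D)
     = 0.9050 × 0.0457 + 0.1050 × 0.9543
     = 0.04135850 + 0.10020150
     = 0.14156000

Step 2: Apply Bayes' theorem for P(D|+)
P(D|+) = P(+|D)P(D) / P(+)
       = 0.04135850 / 0.14156000
       = 0.2922


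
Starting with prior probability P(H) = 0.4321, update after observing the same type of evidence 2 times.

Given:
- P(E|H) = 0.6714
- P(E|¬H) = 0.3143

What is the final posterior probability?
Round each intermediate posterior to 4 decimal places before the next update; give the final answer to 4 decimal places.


Sequential Bayesian updating:

Initial prior: P(H) = 0.4321

Update 1:
  P(E) = 0.6714 × 0.4321 + 0.3143 × 0.5679 = 0.29011194 + 0.17849097 = 0.46860291
  P(H|E) = 0.29011194 / 0.46860291 = 0.6191

Update 2:
  P(E) = 0.6714 × 0.6191 + 0.3143 × 0.3809 = 0.41566374 + 0.11971687 = 0.53538061
  P(H|E) = 0.41566374 / 0.53538061 = 0.7764

Final posterior: 0.7764


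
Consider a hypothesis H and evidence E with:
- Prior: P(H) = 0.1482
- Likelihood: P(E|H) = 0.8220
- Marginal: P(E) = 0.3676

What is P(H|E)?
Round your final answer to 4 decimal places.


Using Bayes' theorem:

P(H|E) = P(E|H) × P(H) / P(E)
       = 0.8220 × 0.1482 / 0.3676
       = 0.12182040 / 0.3676
       = 0.3314

The evidence strengthens our belief in H.
Prior: 0.1482 → Posterior: 0.3314


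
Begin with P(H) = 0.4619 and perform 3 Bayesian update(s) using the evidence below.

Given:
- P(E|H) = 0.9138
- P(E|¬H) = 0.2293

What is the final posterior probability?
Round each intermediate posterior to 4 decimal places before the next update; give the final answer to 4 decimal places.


Sequential Bayesian updating:

Initial prior: P(H) = 0.4619

Update 1:
  P(E) = 0.9138 × 0.4619 + 0.2293 × 0.5381 = 0.42208422 + 0.12338633 = 0.54547055
  P(H|E) = 0.42208422 / 0.54547055 = 0.7738

Update 2:
  P(E) = 0.9138 × 0.7738 + 0.2293 × 0.2262 = 0.70709844 + 0.05186766 = 0.75896610
  P(H|E) = 0.70709844 / 0.75896610 = 0.9317

Update 3:
  P(E) = 0.9138 × 0.9317 + 0.2293 × 0.0683 = 0.85138746 + 0.01566119 = 0.86704865
  P(H|E) = 0.85138746 / 0.86704865 = 0.9819

Final posterior: 0.9819


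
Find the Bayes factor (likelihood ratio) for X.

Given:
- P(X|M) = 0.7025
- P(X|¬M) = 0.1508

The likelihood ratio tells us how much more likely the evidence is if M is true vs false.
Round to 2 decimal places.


Likelihood Ratio (LR) = P(X|M) / P(X|¬M)

LR = 0.7025 / 0.1508
   = 4.66

The evidence is 4.66 times more likely if M is true than if M is false.
LR > 1, so observing X raises the odds in favor of M.


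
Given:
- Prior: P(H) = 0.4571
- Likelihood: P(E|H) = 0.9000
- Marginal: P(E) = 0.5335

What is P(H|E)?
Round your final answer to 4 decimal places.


Using Bayes' theorem:

P(H|E) = P(E|H) × P(H) / P(E)
       = 0.9000 × 0.4571 / 0.5335
       = 0.41139000 / 0.5335
       = 0.7711

The evidence strengthens our belief in H.
Prior: 0.4571 → Posterior: 0.7711


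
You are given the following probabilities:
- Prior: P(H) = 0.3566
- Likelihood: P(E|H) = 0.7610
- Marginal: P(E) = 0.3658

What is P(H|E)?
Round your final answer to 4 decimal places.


Using Bayes' theorem:

P(H|E) = P(E|H) × P(H) / P(E)
       = 0.7610 × 0.3566 / 0.3658
       = 0.27137260 / 0.3658
       = 0.7419

The evidence strengthens our belief in H.
Prior: 0.3566 → Posterior: 0.7419


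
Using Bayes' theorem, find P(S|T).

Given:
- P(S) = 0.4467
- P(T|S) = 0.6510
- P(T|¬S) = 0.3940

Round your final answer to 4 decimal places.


Bayes' theorem: P(S|T) = P(T|S) × P(S) / P(T)

Step 1: Calculate P(T) using law of total probability
P(T) = P(T|S)P(S) + P(T|¬S)P(¬S)
     = 0.6510 × 0.4467 + 0.3940 × 0.5533
     = 0.29080170 + 0.21800020
     = 0.50880190

Step 2: Apply Bayes' theorem
P(S|T) = P(T|S) × P(S) / P(T)
       = 0.29080170 / 0.50880190
       = 0.5715


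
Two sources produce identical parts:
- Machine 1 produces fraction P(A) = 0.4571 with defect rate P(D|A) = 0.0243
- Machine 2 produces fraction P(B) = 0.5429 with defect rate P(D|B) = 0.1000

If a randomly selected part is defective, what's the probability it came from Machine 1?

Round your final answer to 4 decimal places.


Let A = from Machine 1, D = defective

Given:
- P(A) = 0.4571, P(B) = 0.5429
- P(D|A) = 0.0243, P(D|B) = 0.1000

Step 1: Find P(D)
P(D) = P(D|A)P(A) + P(D|B)P(B)
     = 0.0243 × 0.4571 + 0.1000 × 0.5429
     = 0.01110753 + 0.05429000
     = 0.06539753

Step 2: Apply Bayes' theorem
P(A|D) = P(D|A)P(A) / P(D)
       = 0.01110753 / 0.06539753
       = 0.1698


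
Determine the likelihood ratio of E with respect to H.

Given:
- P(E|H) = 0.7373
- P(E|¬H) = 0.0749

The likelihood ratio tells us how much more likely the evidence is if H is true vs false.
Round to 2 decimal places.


Likelihood Ratio (LR) = P(E|H) / P(E|¬H)

LR = 0.7373 / 0.0749
   = 9.84

The evidence is 9.84 times more likely if H is true than if H is false.
Because LR exceeds 1, E is evidence for H.


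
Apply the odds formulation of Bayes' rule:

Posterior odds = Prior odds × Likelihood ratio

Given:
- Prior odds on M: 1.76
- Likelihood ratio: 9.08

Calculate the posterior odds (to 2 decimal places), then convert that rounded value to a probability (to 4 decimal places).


Step 1: Calculate posterior odds
Posterior odds = Prior odds × LR
               = 1.76 × 9.08
               = 15.98

Step 2: Convert to probability
P(M|E) = Posterior odds / (1 + Posterior odds)
       = 15.98 / (1 + 15.98)
       = 15.98 / 16.98
       = 0.9411

The evidence increased P(M) from 0.6377 to 0.9411.


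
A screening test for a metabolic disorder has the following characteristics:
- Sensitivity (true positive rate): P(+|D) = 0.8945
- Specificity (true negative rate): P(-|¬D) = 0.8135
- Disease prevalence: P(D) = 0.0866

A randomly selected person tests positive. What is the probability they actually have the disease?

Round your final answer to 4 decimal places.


Let D = has disease, + = positive test

Given:
- P(D) = 0.0866 (prevalence)
- P(+|D) = 0.8945 (sensitivity)
- P(-|¬D) = 0.8135 (specificity)
- P(+|¬D) = 0.1865 (false positive rate = 1 - specificity)

Step 1: Find P(+)
P(+) = P(+|D)P(D) + P(+|¬D)P(¬D)
     = 0.8945 × 0.0866 + 0.1865 × 0.9134
     = 0.07746370 + 0.17034910
     = 0.24781280

Step 2: Apply Bayes' theorem for P(D|+)
P(D|+) = P(+|D)P(D) / P(+)
       = 0.07746370 / 0.24781280
       = 0.3126


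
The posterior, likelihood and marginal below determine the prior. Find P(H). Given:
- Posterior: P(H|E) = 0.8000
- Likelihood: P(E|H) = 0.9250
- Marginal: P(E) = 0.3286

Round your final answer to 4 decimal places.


From Bayes' theorem: P(H|E) = P(E|H) × P(H) / P(E)

Rearranging for P(H):
P(H) = P(H|E) × P(E) / P(E|H)
     = 0.8000 × 0.3286 / 0.9250
     = 0.26288000 / 0.9250
     = 0.2842


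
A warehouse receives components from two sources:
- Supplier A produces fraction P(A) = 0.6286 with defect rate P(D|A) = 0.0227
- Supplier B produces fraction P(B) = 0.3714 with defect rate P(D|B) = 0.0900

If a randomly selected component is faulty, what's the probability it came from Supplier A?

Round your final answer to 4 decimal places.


Let A = from Supplier A, D = faulty

Given:
- P(A) = 0.6286, P(B) = 0.3714
- P(D|A) = 0.0227, P(D|B) = 0.0900

Step 1: Find P(D)
P(D) = P(D|A)P(A) + P(D|B)P(B)
     = 0.0227 × 0.6286 + 0.0900 × 0.3714
     = 0.01426922 + 0.03342600
     = 0.04769522

Step 2: Apply Bayes' theorem
P(A|D) = P(D|A)P(A) / P(D)
       = 0.01426922 / 0.04769522
       = 0.2992


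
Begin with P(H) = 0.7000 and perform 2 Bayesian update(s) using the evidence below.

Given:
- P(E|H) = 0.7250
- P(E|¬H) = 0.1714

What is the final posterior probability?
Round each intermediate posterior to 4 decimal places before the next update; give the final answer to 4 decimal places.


Sequential Bayesian updating:

Initial prior: P(H) = 0.7000

Update 1:
  P(E) = 0.7250 × 0.7000 + 0.1714 × 0.3000 = 0.50750000 + 0.05142000 = 0.55892000
  P(H|E) = 0.50750000 / 0.55892000 = 0.9080

Update 2:
  P(E) = 0.7250 × 0.9080 + 0.1714 × 0.0920 = 0.65830000 + 0.01576880 = 0.67406880
  P(H|E) = 0.65830000 / 0.67406880 = 0.9766

Final posterior: 0.9766
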